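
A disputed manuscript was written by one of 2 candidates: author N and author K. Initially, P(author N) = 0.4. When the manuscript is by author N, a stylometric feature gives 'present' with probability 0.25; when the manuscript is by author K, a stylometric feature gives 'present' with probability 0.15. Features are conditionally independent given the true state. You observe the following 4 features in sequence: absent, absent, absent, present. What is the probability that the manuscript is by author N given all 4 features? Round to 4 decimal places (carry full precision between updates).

After 'absent': P(author N) = 0.75·0.4000 / (0.75·0.4000 + 0.85·0.6000) ≈ 0.3704
After 'absent': P(author N) = 0.75·0.3704 / (0.75·0.3704 + 0.85·0.6296) ≈ 0.3417
After 'absent': P(author N) = 0.75·0.3417 / (0.75·0.3417 + 0.85·0.6583) ≈ 0.3141
After 'present': P(author N) = 0.25·0.3141 / (0.25·0.3141 + 0.15·0.6859) ≈ 0.4329

0.4329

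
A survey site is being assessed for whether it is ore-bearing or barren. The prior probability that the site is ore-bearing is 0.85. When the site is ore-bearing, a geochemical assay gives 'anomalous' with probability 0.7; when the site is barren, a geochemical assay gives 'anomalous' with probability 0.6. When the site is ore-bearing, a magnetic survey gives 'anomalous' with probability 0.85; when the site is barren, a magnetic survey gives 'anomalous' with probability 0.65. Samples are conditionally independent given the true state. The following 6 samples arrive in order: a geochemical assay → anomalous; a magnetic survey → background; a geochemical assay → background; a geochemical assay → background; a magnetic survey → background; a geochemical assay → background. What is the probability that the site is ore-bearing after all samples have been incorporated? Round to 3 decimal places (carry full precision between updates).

0.339

After a geochemical assay='anomalous': P(ore) = 0.7·0.8500 / (0.7·0.8500 + 0.6·0.1500) ≈ 0.8686
After a magnetic survey='background': P(ore) = 0.15·0.8686 / (0.15·0.8686 + 0.35·0.1314) ≈ 0.7391
After a geochemical assay='background': P(ore) = 0.3·0.7391 / (0.3·0.7391 + 0.4·0.2609) ≈ 0.6800
After a geochemical assay='background': P(ore) = 0.3·0.6800 / (0.3·0.6800 + 0.4·0.3200) ≈ 0.6145
After a magnetic survey='background': P(ore) = 0.15·0.6145 / (0.15·0.6145 + 0.35·0.3855) ≈ 0.4058
After a geochemical assay='background': P(ore) = 0.3·0.4058 / (0.3·0.4058 + 0.4·0.5942) ≈ 0.3387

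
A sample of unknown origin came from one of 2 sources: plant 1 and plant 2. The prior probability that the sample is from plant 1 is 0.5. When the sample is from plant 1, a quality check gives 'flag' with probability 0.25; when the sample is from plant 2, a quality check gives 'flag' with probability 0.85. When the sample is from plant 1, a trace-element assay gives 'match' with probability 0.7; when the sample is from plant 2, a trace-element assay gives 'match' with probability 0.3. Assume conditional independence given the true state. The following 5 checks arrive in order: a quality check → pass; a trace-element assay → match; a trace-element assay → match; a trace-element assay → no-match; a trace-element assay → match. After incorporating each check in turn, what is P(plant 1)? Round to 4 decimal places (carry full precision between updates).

Each posterior becomes the prior for the next update.
After a quality check='pass': P(plant 1) = 0.75·0.5000 / (0.75·0.5000 + 0.15·0.5000) ≈ 0.8333
After a trace-element assay='match': P(plant 1) = 0.7·0.8333 / (0.7·0.8333 + 0.3·0.1667) ≈ 0.9211
After a trace-element assay='match': P(plant 1) = 0.7·0.9211 / (0.7·0.9211 + 0.3·0.0789) ≈ 0.9646
After a trace-element assay='no-match': P(plant 1) = 0.3·0.9646 / (0.3·0.9646 + 0.7·0.0354) ≈ 0.9211
After a trace-element assay='match': P(plant 1) = 0.7·0.9211 / (0.7·0.9211 + 0.3·0.0789) ≈ 0.9646

0.9646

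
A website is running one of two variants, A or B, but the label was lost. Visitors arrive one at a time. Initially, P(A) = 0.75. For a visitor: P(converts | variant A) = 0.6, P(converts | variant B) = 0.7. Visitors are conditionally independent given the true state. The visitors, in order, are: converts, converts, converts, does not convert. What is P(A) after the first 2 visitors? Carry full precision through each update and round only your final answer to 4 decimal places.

0.6879

After 'converts': P(A) = 0.6·0.7500 / (0.6·0.7500 + 0.7·0.2500) ≈ 0.7200
After 'converts': P(A) = 0.6·0.7200 / (0.6·0.7200 + 0.7·0.2800) ≈ 0.6879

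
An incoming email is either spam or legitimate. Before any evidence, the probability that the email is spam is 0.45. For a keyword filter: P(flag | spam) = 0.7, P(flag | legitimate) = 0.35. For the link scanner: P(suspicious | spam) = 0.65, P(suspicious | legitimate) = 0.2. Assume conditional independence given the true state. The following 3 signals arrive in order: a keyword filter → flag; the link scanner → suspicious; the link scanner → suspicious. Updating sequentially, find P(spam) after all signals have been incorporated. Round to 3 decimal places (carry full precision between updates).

Each posterior becomes the prior for the next update.
After a keyword filter='flag': P(spam) = 0.7·0.4500 / (0.7·0.4500 + 0.35·0.5500) ≈ 0.6207
After the link scanner='suspicious': P(spam) = 0.65·0.6207 / (0.65·0.6207 + 0.2·0.3793) ≈ 0.8417
After the link scanner='suspicious': P(spam) = 0.65·0.8417 / (0.65·0.8417 + 0.2·0.1583) ≈ 0.9453

0.945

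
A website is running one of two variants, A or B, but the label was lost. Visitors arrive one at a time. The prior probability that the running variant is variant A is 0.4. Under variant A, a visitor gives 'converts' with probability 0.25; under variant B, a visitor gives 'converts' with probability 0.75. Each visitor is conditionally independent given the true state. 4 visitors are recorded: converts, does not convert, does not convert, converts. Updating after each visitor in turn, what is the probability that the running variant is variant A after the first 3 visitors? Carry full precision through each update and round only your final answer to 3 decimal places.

0.667

After 'converts': P(A) = 0.25·0.4000 / (0.25·0.4000 + 0.75·0.6000) ≈ 0.1818
After 'does not convert': P(A) = 0.75·0.1818 / (0.75·0.1818 + 0.25·0.8182) ≈ 0.4000
After 'does not convert': P(A) = 0.75·0.4000 / (0.75·0.4000 + 0.25·0.6000) ≈ 0.6667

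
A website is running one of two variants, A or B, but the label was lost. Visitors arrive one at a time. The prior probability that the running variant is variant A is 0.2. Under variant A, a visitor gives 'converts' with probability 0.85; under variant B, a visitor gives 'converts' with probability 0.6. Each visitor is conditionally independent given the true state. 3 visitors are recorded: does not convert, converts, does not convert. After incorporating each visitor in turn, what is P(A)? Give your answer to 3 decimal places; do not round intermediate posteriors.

0.047

After 'does not convert': P(A) = 0.15·0.2000 / (0.15·0.2000 + 0.4·0.8000) ≈ 0.0857
After 'converts': P(A) = 0.85·0.0857 / (0.85·0.0857 + 0.6·0.9143) ≈ 0.1172
After 'does not convert': P(A) = 0.15·0.1172 / (0.15·0.1172 + 0.4·0.8828) ≈ 0.0474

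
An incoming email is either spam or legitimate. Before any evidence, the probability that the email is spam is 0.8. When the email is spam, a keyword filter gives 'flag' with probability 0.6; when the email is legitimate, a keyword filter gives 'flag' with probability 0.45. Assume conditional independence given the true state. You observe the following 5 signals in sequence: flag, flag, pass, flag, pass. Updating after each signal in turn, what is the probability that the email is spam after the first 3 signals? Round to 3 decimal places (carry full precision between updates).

After 'flag': P(spam) = 0.6·0.8000 / (0.6·0.8000 + 0.45·0.2000) ≈ 0.8421
After 'flag': P(spam) = 0.6·0.8421 / (0.6·0.8421 + 0.45·0.1579) ≈ 0.8767
After 'pass': P(spam) = 0.4·0.8767 / (0.4·0.8767 + 0.55·0.1233) ≈ 0.8380

0.838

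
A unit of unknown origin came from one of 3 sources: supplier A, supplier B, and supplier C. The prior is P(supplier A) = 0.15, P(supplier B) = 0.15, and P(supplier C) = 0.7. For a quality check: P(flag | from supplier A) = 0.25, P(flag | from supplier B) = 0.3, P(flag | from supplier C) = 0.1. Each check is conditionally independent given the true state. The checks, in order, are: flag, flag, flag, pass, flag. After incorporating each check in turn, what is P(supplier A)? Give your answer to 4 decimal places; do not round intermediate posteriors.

0.3248

After 'flag': normaliser = 0.25·0.1500 + 0.3·0.1500 + 0.1·0.7000; P(supplier A) ≈ 0.2459, P(supplier B) ≈ 0.2951, P(supplier C) ≈ 0.4590
After 'flag': normaliser = 0.25·0.2459 + 0.3·0.2951 + 0.1·0.4590; P(supplier A) ≈ 0.3138, P(supplier B) ≈ 0.4519, P(supplier C) ≈ 0.2343
After 'flag': normaliser = 0.25·0.3138 + 0.3·0.4519 + 0.1·0.2343; P(supplier A) ≈ 0.3304, P(supplier B) ≈ 0.5709, P(supplier C) ≈ 0.0987
After 'pass': normaliser = 0.75·0.3304 + 0.7·0.5709 + 0.9·0.0987; P(supplier A) ≈ 0.3366, P(supplier B) ≈ 0.5428, P(supplier C) ≈ 0.1206
After 'flag': normaliser = 0.25·0.3366 + 0.3·0.5428 + 0.1·0.1206; P(supplier A) ≈ 0.3248, P(supplier B) ≈ 0.6286, P(supplier C) ≈ 0.0466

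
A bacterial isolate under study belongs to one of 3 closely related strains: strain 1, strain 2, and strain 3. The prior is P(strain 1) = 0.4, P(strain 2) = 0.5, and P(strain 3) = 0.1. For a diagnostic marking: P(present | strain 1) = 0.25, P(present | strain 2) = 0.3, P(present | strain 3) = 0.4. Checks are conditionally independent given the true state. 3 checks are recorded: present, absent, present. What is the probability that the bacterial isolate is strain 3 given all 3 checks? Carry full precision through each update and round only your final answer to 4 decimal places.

Each posterior becomes the prior for the next update.
After 'present': normaliser = 0.25·0.4000 + 0.3·0.5000 + 0.4·0.1000; P(strain 1) ≈ 0.3448, P(strain 2) ≈ 0.5172, P(strain 3) ≈ 0.1379
After 'absent': normaliser = 0.75·0.3448 + 0.7·0.5172 + 0.6·0.1379; P(strain 1) ≈ 0.3676, P(strain 2) ≈ 0.5147, P(strain 3) ≈ 0.1176
After 'present': normaliser = 0.25·0.3676 + 0.3·0.5147 + 0.4·0.1176; P(strain 1) ≈ 0.3133, P(strain 2) ≈ 0.5263, P(strain 3) ≈ 0.1604

0.1604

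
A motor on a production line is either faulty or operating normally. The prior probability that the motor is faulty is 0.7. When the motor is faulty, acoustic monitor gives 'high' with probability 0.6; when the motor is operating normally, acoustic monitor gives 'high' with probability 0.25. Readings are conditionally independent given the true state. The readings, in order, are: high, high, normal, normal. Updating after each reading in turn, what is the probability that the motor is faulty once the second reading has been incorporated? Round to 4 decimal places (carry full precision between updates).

After 'high': P(faulty) = 0.6·0.7000 / (0.6·0.7000 + 0.25·0.3000) ≈ 0.8485
After 'high': P(faulty) = 0.6·0.8485 / (0.6·0.8485 + 0.25·0.1515) ≈ 0.9307

0.9307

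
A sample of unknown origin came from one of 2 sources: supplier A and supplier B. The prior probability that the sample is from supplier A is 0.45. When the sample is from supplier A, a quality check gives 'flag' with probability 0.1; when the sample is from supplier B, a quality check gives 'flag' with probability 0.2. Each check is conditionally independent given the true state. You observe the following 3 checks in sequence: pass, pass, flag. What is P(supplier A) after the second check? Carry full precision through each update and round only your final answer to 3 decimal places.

After 'pass': P(supplier A) = 0.9·0.4500 / (0.9·0.4500 + 0.8·0.5500) ≈ 0.4793
After 'pass': P(supplier A) = 0.9·0.4793 / (0.9·0.4793 + 0.8·0.5207) ≈ 0.5087

0.509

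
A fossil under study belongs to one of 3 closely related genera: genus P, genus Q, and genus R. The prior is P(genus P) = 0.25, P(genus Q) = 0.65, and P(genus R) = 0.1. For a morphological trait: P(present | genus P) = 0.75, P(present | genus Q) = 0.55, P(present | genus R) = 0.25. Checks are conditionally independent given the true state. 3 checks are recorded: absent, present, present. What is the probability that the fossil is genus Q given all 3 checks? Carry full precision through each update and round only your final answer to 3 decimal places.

0.690

After 'absent': normaliser = 0.25·0.2500 + 0.45·0.6500 + 0.75·0.1000; P(genus P) ≈ 0.1453, P(genus Q) ≈ 0.6802, P(genus R) ≈ 0.1744
After 'present': normaliser = 0.75·0.1453 + 0.55·0.6802 + 0.25·0.1744; P(genus P) ≈ 0.2070, P(genus Q) ≈ 0.7103, P(genus R) ≈ 0.0828
After 'present': normaliser = 0.75·0.2070 + 0.55·0.7103 + 0.25·0.0828; P(genus P) ≈ 0.2740, P(genus Q) ≈ 0.6895, P(genus R) ≈ 0.0365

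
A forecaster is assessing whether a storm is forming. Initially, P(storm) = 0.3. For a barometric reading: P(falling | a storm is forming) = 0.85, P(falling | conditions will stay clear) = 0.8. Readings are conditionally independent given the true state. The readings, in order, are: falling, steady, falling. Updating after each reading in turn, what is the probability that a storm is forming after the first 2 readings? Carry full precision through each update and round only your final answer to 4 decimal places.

After 'falling': P(storm) = 0.85·0.3000 / (0.85·0.3000 + 0.8·0.7000) ≈ 0.3129
After 'steady': P(storm) = 0.15·0.3129 / (0.15·0.3129 + 0.2·0.6871) ≈ 0.2546

0.2546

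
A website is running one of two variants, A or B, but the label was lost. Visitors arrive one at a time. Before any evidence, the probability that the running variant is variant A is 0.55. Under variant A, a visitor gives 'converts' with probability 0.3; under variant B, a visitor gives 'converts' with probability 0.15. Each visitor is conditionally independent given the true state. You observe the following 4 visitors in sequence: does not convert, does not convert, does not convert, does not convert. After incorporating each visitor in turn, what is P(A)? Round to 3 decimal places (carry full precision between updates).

0.360

After 'does not convert': P(A) = 0.7·0.5500 / (0.7·0.5500 + 0.85·0.4500) ≈ 0.5016
After 'does not convert': P(A) = 0.7·0.5016 / (0.7·0.5016 + 0.85·0.4984) ≈ 0.4532
After 'does not convert': P(A) = 0.7·0.4532 / (0.7·0.4532 + 0.85·0.5468) ≈ 0.4057
After 'does not convert': P(A) = 0.7·0.4057 / (0.7·0.4057 + 0.85·0.5943) ≈ 0.3599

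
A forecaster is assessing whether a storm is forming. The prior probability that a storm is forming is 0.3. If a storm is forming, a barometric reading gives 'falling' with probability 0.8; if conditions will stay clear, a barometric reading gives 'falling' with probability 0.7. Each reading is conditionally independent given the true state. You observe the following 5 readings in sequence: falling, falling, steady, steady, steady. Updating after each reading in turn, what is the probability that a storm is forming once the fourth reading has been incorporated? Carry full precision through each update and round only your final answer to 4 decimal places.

0.1992

After 'falling': P(storm) = 0.8·0.3000 / (0.8·0.3000 + 0.7·0.7000) ≈ 0.3288
After 'falling': P(storm) = 0.8·0.3288 / (0.8·0.3288 + 0.7·0.6712) ≈ 0.3589
After 'steady': P(storm) = 0.2·0.3589 / (0.2·0.3589 + 0.3·0.6411) ≈ 0.2718
After 'steady': P(storm) = 0.2·0.2718 / (0.2·0.2718 + 0.3·0.7282) ≈ 0.1992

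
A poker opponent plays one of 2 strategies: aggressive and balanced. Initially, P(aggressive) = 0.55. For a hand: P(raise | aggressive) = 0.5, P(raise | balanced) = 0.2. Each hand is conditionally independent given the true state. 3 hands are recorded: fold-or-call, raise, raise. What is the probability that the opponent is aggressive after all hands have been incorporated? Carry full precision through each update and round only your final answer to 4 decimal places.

After 'fold-or-call': P(aggressive) = 0.5·0.5500 / (0.5·0.5500 + 0.8·0.4500) ≈ 0.4331
After 'raise': P(aggressive) = 0.5·0.4331 / (0.5·0.4331 + 0.2·0.5669) ≈ 0.6563
After 'raise': P(aggressive) = 0.5·0.6563 / (0.5·0.6563 + 0.2·0.3437) ≈ 0.8268

0.8268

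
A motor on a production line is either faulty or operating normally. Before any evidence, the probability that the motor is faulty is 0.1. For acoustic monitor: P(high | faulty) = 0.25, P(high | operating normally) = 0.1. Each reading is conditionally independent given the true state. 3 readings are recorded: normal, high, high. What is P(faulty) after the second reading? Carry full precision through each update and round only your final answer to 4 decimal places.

After 'normal': P(faulty) = 0.75·0.1000 / (0.75·0.1000 + 0.9·0.9000) ≈ 0.0847
After 'high': P(faulty) = 0.25·0.0847 / (0.25·0.0847 + 0.1·0.9153) ≈ 0.1880

0.1880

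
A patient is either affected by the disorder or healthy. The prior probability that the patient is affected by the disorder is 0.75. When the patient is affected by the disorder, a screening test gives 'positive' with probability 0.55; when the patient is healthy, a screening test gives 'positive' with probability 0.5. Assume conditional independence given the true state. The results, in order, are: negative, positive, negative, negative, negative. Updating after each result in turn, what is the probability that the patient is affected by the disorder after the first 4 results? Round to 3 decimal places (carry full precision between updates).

After 'negative': P(affected) = 0.45·0.7500 / (0.45·0.7500 + 0.5·0.2500) ≈ 0.7297
After 'positive': P(affected) = 0.55·0.7297 / (0.55·0.7297 + 0.5·0.2703) ≈ 0.7481
After 'negative': P(affected) = 0.45·0.7481 / (0.45·0.7481 + 0.5·0.2519) ≈ 0.7277
After 'negative': P(affected) = 0.45·0.7277 / (0.45·0.7277 + 0.5·0.2723) ≈ 0.7064

0.706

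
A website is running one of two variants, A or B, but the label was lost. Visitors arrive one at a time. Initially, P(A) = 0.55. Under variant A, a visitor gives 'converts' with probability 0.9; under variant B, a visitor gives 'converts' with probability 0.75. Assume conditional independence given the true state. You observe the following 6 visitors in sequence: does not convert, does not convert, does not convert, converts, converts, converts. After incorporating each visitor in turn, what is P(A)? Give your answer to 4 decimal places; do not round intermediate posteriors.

0.1191

Apply Bayes' rule sequentially, carrying P(A) forward.
After 'does not convert': P(A) = 0.1·0.5500 / (0.1·0.5500 + 0.25·0.4500) ≈ 0.3284
After 'does not convert': P(A) = 0.1·0.3284 / (0.1·0.3284 + 0.25·0.6716) ≈ 0.1636
After 'does not convert': P(A) = 0.1·0.1636 / (0.1·0.1636 + 0.25·0.8364) ≈ 0.0725
After 'converts': P(A) = 0.9·0.0725 / (0.9·0.0725 + 0.75·0.9275) ≈ 0.0858
After 'converts': P(A) = 0.9·0.0858 / (0.9·0.0858 + 0.75·0.9142) ≈ 0.1012
After 'converts': P(A) = 0.9·0.1012 / (0.9·0.1012 + 0.75·0.8988) ≈ 0.1191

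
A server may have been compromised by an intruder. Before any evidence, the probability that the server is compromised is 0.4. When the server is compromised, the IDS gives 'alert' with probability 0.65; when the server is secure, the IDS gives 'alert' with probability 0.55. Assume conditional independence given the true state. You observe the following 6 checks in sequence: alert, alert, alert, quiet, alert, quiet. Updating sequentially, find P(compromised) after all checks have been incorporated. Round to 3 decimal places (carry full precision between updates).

0.440

After 'alert': P(compromised) = 0.65·0.4000 / (0.65·0.4000 + 0.55·0.6000) ≈ 0.4407
After 'alert': P(compromised) = 0.65·0.4407 / (0.65·0.4407 + 0.55·0.5593) ≈ 0.4822
After 'alert': P(compromised) = 0.65·0.4822 / (0.65·0.4822 + 0.55·0.5178) ≈ 0.5239
After 'quiet': P(compromised) = 0.35·0.5239 / (0.35·0.5239 + 0.45·0.4761) ≈ 0.4612
After 'alert': P(compromised) = 0.65·0.4612 / (0.65·0.4612 + 0.55·0.5388) ≈ 0.5029
After 'quiet': P(compromised) = 0.35·0.5029 / (0.35·0.5029 + 0.45·0.4971) ≈ 0.4403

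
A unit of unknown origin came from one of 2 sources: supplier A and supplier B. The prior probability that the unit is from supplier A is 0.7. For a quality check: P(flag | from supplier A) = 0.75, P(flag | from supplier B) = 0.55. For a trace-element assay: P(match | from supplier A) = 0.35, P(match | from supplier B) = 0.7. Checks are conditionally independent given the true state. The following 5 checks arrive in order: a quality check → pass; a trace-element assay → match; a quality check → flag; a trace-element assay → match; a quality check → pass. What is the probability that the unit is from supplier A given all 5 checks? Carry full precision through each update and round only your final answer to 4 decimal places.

0.1971

After a quality check='pass': P(supplier A) = 0.25·0.7000 / (0.25·0.7000 + 0.45·0.3000) ≈ 0.5645
After a trace-element assay='match': P(supplier A) = 0.35·0.5645 / (0.35·0.5645 + 0.7·0.4355) ≈ 0.3933
After a quality check='flag': P(supplier A) = 0.75·0.3933 / (0.75·0.3933 + 0.55·0.6067) ≈ 0.4692
After a trace-element assay='match': P(supplier A) = 0.35·0.4692 / (0.35·0.4692 + 0.7·0.5308) ≈ 0.3065
After a quality check='pass': P(supplier A) = 0.25·0.3065 / (0.25·0.3065 + 0.45·0.6935) ≈ 0.1971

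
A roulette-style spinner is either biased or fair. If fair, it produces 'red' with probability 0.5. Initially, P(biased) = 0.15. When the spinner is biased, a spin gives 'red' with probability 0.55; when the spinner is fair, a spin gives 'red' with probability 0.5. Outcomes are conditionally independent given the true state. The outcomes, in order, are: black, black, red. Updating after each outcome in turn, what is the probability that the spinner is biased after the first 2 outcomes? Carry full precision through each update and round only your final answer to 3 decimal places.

0.125

After 'black': P(biased) = 0.45·0.1500 / (0.45·0.1500 + 0.5·0.8500) ≈ 0.1371
After 'black': P(biased) = 0.45·0.1371 / (0.45·0.1371 + 0.5·0.8629) ≈ 0.1251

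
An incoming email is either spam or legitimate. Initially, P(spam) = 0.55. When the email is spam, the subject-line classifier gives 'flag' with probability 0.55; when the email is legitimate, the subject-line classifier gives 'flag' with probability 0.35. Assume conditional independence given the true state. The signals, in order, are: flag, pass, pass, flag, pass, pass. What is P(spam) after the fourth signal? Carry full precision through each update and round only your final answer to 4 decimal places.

0.5913

After 'flag': P(spam) = 0.55·0.5500 / (0.55·0.5500 + 0.35·0.4500) ≈ 0.6576
After 'pass': P(spam) = 0.45·0.6576 / (0.45·0.6576 + 0.65·0.3424) ≈ 0.5708
After 'pass': P(spam) = 0.45·0.5708 / (0.45·0.5708 + 0.65·0.4292) ≈ 0.4793
After 'flag': P(spam) = 0.55·0.4793 / (0.55·0.4793 + 0.35·0.5207) ≈ 0.5913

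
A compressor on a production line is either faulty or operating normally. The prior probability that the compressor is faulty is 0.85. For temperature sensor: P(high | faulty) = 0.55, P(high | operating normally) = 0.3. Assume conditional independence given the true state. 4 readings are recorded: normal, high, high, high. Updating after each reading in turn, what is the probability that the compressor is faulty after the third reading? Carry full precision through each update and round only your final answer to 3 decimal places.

0.924

Each posterior becomes the prior for the next update.
After 'normal': P(faulty) = 0.45·0.8500 / (0.45·0.8500 + 0.7·0.1500) ≈ 0.7846
After 'high': P(faulty) = 0.55·0.7846 / (0.55·0.7846 + 0.3·0.2154) ≈ 0.8698
After 'high': P(faulty) = 0.55·0.8698 / (0.55·0.8698 + 0.3·0.1302) ≈ 0.9245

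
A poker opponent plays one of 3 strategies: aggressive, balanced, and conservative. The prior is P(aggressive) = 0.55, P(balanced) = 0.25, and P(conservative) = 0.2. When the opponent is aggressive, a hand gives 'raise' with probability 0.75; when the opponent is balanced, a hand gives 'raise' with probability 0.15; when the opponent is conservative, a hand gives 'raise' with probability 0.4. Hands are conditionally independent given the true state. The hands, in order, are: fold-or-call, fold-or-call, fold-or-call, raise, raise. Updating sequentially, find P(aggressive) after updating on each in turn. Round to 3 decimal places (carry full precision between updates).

0.318

After 'fold-or-call': normaliser = 0.25·0.5500 + 0.85·0.2500 + 0.6·0.2000; P(aggressive) ≈ 0.2926, P(balanced) ≈ 0.4521, P(conservative) ≈ 0.2553
After 'fold-or-call': normaliser = 0.25·0.2926 + 0.85·0.4521 + 0.6·0.2553; P(aggressive) ≈ 0.1198, P(balanced) ≈ 0.6294, P(conservative) ≈ 0.2509
After 'fold-or-call': normaliser = 0.25·0.1198 + 0.85·0.6294 + 0.6·0.2509; P(aggressive) ≈ 0.0419, P(balanced) ≈ 0.7477, P(conservative) ≈ 0.2104
After 'raise': normaliser = 0.75·0.0419 + 0.15·0.7477 + 0.4·0.2104; P(aggressive) ≈ 0.1379, P(balanced) ≈ 0.4926, P(conservative) ≈ 0.3696
After 'raise': normaliser = 0.75·0.1379 + 0.15·0.4926 + 0.4·0.3696; P(aggressive) ≈ 0.3180, P(balanced) ≈ 0.2273, P(conservative) ≈ 0.4547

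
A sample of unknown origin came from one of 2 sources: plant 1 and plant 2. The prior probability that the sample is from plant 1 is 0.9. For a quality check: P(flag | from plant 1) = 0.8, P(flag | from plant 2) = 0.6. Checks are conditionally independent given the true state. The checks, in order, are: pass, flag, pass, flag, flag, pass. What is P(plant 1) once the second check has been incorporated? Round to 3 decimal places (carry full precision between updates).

0.857

After 'pass': P(plant 1) = 0.2·0.9000 / (0.2·0.9000 + 0.4·0.1000) ≈ 0.8182
After 'flag': P(plant 1) = 0.8·0.8182 / (0.8·0.8182 + 0.6·0.1818) ≈ 0.8571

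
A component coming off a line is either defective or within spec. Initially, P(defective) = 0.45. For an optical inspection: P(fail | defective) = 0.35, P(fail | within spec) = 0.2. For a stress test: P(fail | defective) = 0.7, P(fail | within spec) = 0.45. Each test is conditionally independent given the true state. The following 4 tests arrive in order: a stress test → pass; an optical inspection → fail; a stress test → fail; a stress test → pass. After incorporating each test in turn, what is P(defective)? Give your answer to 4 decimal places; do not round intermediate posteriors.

0.3986

Apply Bayes' rule sequentially, carrying P(defective) forward.
After a stress test='pass': P(defective) = 0.3·0.4500 / (0.3·0.4500 + 0.55·0.5500) ≈ 0.3086
After an optical inspection='fail': P(defective) = 0.35·0.3086 / (0.35·0.3086 + 0.2·0.6914) ≈ 0.4385
After a stress test='fail': P(defective) = 0.7·0.4385 / (0.7·0.4385 + 0.45·0.5615) ≈ 0.5485
After a stress test='pass': P(defective) = 0.3·0.5485 / (0.3·0.5485 + 0.55·0.4515) ≈ 0.3986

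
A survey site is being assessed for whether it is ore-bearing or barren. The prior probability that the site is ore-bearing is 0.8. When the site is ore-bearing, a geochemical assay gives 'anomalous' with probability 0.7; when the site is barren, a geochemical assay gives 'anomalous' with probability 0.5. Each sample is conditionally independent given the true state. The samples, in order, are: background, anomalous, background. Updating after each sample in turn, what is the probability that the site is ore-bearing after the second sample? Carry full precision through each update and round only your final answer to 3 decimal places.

0.771

After 'background': P(ore) = 0.3·0.8000 / (0.3·0.8000 + 0.5·0.2000) ≈ 0.7059
After 'anomalous': P(ore) = 0.7·0.7059 / (0.7·0.7059 + 0.5·0.2941) ≈ 0.7706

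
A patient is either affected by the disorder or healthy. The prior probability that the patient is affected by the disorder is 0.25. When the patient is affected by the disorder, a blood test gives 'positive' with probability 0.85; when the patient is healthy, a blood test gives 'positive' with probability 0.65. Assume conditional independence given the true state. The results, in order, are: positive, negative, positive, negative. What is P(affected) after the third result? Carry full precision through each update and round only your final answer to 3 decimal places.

0.196

After 'positive': P(affected) = 0.85·0.2500 / (0.85·0.2500 + 0.65·0.7500) ≈ 0.3036
After 'negative': P(affected) = 0.15·0.3036 / (0.15·0.3036 + 0.35·0.6964) ≈ 0.1574
After 'positive': P(affected) = 0.85·0.1574 / (0.85·0.1574 + 0.65·0.8426) ≈ 0.1963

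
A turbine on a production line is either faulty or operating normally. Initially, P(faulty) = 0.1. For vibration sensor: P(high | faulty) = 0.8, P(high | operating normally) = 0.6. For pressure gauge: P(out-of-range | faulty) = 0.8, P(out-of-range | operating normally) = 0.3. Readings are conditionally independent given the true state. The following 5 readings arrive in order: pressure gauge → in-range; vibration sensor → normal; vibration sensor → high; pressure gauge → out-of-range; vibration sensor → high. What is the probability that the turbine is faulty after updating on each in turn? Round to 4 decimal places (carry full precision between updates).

After pressure gauge='in-range': P(faulty) = 0.2·0.1000 / (0.2·0.1000 + 0.7·0.9000) ≈ 0.0308
After vibration sensor='normal': P(faulty) = 0.2·0.0308 / (0.2·0.0308 + 0.4·0.9692) ≈ 0.0156
After vibration sensor='high': P(faulty) = 0.8·0.0156 / (0.8·0.0156 + 0.6·0.9844) ≈ 0.0207
After pressure gauge='out-of-range': P(faulty) = 0.8·0.0207 / (0.8·0.0207 + 0.3·0.9793) ≈ 0.0534
After vibration sensor='high': P(faulty) = 0.8·0.0534 / (0.8·0.0534 + 0.6·0.9466) ≈ 0.0700

0.0700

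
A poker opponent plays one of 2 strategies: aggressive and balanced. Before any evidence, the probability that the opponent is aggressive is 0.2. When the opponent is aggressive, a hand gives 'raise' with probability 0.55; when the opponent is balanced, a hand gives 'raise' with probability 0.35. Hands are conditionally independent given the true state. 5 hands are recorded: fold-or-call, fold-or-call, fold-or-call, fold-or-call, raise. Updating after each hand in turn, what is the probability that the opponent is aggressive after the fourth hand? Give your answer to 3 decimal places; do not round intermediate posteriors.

0.054

Each posterior becomes the prior for the next update.
After 'fold-or-call': P(aggressive) = 0.45·0.2000 / (0.45·0.2000 + 0.65·0.8000) ≈ 0.1475
After 'fold-or-call': P(aggressive) = 0.45·0.1475 / (0.45·0.1475 + 0.65·0.8525) ≈ 0.1070
After 'fold-or-call': P(aggressive) = 0.45·0.1070 / (0.45·0.1070 + 0.65·0.8930) ≈ 0.0766
After 'fold-or-call': P(aggressive) = 0.45·0.0766 / (0.45·0.0766 + 0.65·0.9234) ≈ 0.0543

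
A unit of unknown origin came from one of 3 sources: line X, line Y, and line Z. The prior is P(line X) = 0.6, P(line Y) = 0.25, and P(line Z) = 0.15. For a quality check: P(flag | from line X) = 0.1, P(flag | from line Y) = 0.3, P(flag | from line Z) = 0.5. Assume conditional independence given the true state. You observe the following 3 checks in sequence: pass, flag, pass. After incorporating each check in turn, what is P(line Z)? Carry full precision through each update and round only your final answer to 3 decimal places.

After 'pass': normaliser = 0.9·0.6000 + 0.7·0.2500 + 0.5·0.1500; P(line X) ≈ 0.6835, P(line Y) ≈ 0.2215, P(line Z) ≈ 0.0949
After 'flag': normaliser = 0.1·0.6835 + 0.3·0.2215 + 0.5·0.0949; P(line X) ≈ 0.3750, P(line Y) ≈ 0.3646, P(line Z) ≈ 0.2604
After 'pass': normaliser = 0.9·0.3750 + 0.7·0.3646 + 0.5·0.2604; P(line X) ≈ 0.4669, P(line Y) ≈ 0.3530, P(line Z) ≈ 0.1801

0.180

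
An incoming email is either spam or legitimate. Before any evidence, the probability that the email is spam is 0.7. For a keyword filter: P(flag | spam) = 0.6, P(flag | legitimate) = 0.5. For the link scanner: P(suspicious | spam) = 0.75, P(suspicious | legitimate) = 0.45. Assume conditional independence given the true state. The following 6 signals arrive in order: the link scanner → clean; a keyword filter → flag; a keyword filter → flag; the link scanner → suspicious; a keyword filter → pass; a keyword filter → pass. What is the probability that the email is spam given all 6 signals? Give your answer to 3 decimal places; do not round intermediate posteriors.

0.620

Each posterior becomes the prior for the next update.
After the link scanner='clean': P(spam) = 0.25·0.7000 / (0.25·0.7000 + 0.55·0.3000) ≈ 0.5147
After a keyword filter='flag': P(spam) = 0.6·0.5147 / (0.6·0.5147 + 0.5·0.4853) ≈ 0.5600
After a keyword filter='flag': P(spam) = 0.6·0.5600 / (0.6·0.5600 + 0.5·0.4400) ≈ 0.6043
After the link scanner='suspicious': P(spam) = 0.75·0.6043 / (0.75·0.6043 + 0.45·0.3957) ≈ 0.7179
After a keyword filter='pass': P(spam) = 0.4·0.7179 / (0.4·0.7179 + 0.5·0.2821) ≈ 0.6707
After a keyword filter='pass': P(spam) = 0.4·0.6707 / (0.4·0.6707 + 0.5·0.3293) ≈ 0.6196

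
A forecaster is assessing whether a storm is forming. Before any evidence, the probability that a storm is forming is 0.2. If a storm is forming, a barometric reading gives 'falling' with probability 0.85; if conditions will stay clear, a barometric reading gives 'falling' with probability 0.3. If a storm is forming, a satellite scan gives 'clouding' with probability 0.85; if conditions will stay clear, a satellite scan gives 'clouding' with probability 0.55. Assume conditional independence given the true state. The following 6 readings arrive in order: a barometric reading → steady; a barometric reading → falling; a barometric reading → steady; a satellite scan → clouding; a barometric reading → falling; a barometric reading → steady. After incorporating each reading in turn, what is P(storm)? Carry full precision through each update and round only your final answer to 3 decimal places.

After a barometric reading='steady': P(storm) = 0.15·0.2000 / (0.15·0.2000 + 0.7·0.8000) ≈ 0.0508
After a barometric reading='falling': P(storm) = 0.85·0.0508 / (0.85·0.0508 + 0.3·0.9492) ≈ 0.1318
After a barometric reading='steady': P(storm) = 0.15·0.1318 / (0.15·0.1318 + 0.7·0.8682) ≈ 0.0315
After a satellite scan='clouding': P(storm) = 0.85·0.0315 / (0.85·0.0315 + 0.55·0.9685) ≈ 0.0479
After a barometric reading='falling': P(storm) = 0.85·0.0479 / (0.85·0.0479 + 0.3·0.9521) ≈ 0.1247
After a barometric reading='steady': P(storm) = 0.15·0.1247 / (0.15·0.1247 + 0.7·0.8753) ≈ 0.0296

0.030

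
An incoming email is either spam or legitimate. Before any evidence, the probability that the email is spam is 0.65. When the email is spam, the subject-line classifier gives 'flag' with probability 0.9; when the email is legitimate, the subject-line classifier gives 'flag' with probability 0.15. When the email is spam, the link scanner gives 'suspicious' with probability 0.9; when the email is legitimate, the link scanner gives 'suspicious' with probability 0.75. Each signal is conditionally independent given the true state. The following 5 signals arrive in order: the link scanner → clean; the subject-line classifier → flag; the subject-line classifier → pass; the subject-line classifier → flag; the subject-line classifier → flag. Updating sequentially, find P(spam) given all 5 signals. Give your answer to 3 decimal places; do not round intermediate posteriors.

After the link scanner='clean': P(spam) = 0.1·0.6500 / (0.1·0.6500 + 0.25·0.3500) ≈ 0.4262
After the subject-line classifier='flag': P(spam) = 0.9·0.4262 / (0.9·0.4262 + 0.15·0.5738) ≈ 0.8168
After the subject-line classifier='pass': P(spam) = 0.1·0.8168 / (0.1·0.8168 + 0.85·0.1832) ≈ 0.3440
After the subject-line classifier='flag': P(spam) = 0.9·0.3440 / (0.9·0.3440 + 0.15·0.6560) ≈ 0.7588
After the subject-line classifier='flag': P(spam) = 0.9·0.7588 / (0.9·0.7588 + 0.15·0.2412) ≈ 0.9497

0.950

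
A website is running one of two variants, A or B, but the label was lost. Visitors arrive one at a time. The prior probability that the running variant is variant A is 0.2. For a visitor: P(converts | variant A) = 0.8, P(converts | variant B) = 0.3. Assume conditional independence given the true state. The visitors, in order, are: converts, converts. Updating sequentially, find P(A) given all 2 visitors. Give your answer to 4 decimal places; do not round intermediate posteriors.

After 'converts': P(A) = 0.8·0.2000 / (0.8·0.2000 + 0.3·0.8000) ≈ 0.4000
After 'converts': P(A) = 0.8·0.4000 / (0.8·0.4000 + 0.3·0.6000) ≈ 0.6400

0.6400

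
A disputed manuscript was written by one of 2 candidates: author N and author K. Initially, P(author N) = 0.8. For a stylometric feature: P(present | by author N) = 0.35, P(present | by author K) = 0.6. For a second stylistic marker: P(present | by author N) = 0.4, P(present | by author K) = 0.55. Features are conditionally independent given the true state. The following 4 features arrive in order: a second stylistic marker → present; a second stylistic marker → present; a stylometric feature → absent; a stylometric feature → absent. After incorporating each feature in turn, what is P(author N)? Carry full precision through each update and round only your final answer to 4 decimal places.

Apply Bayes' rule sequentially, carrying P(author N) forward.
After a second stylistic marker='present': P(author N) = 0.4·0.8000 / (0.4·0.8000 + 0.55·0.2000) ≈ 0.7442
After a second stylistic marker='present': P(author N) = 0.4·0.7442 / (0.4·0.7442 + 0.55·0.2558) ≈ 0.6790
After a stylometric feature='absent': P(author N) = 0.65·0.6790 / (0.65·0.6790 + 0.4·0.3210) ≈ 0.7747
After a stylometric feature='absent': P(author N) = 0.65·0.7747 / (0.65·0.7747 + 0.4·0.2253) ≈ 0.8482

0.8482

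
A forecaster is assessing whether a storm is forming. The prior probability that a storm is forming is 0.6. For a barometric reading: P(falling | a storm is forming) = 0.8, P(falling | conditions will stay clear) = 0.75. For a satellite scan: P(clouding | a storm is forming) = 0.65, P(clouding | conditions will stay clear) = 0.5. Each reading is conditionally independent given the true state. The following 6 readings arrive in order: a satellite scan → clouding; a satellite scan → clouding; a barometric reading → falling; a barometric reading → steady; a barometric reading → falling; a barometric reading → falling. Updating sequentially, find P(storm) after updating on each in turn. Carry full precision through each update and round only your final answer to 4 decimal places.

After a satellite scan='clouding': P(storm) = 0.65·0.6000 / (0.65·0.6000 + 0.5·0.4000) ≈ 0.6610
After a satellite scan='clouding': P(storm) = 0.65·0.6610 / (0.65·0.6610 + 0.5·0.3390) ≈ 0.7171
After a barometric reading='falling': P(storm) = 0.8·0.7171 / (0.8·0.7171 + 0.75·0.2829) ≈ 0.7300
After a barometric reading='steady': P(storm) = 0.2·0.7300 / (0.2·0.7300 + 0.25·0.2700) ≈ 0.6839
After a barometric reading='falling': P(storm) = 0.8·0.6839 / (0.8·0.6839 + 0.75·0.3161) ≈ 0.6976
After a barometric reading='falling': P(storm) = 0.8·0.6976 / (0.8·0.6976 + 0.75·0.3024) ≈ 0.7111

0.7111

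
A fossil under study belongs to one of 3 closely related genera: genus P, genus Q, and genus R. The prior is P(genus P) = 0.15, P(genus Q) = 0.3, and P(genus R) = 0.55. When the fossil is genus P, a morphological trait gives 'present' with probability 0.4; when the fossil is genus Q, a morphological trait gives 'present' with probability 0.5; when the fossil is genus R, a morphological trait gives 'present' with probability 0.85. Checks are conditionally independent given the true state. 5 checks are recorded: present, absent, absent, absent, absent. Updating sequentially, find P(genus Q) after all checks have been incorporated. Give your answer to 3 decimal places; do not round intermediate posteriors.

0.539

Apply Bayes' rule sequentially, carrying P(genus Q) forward.
After 'present': normaliser = 0.4·0.1500 + 0.5·0.3000 + 0.85·0.5500; P(genus P) ≈ 0.0886, P(genus Q) ≈ 0.2214, P(genus R) ≈ 0.6900
After 'absent': normaliser = 0.6·0.0886 + 0.5·0.2214 + 0.15·0.6900; P(genus P) ≈ 0.1988, P(genus Q) ≈ 0.4141, P(genus R) ≈ 0.3872
After 'absent': normaliser = 0.6·0.1988 + 0.5·0.4141 + 0.15·0.3872; P(genus P) ≈ 0.3103, P(genus Q) ≈ 0.5386, P(genus R) ≈ 0.1511
After 'absent': normaliser = 0.6·0.3103 + 0.5·0.5386 + 0.15·0.1511; P(genus P) ≈ 0.3893, P(genus Q) ≈ 0.5633, P(genus R) ≈ 0.0474
After 'absent': normaliser = 0.6·0.3893 + 0.5·0.5633 + 0.15·0.0474; P(genus P) ≈ 0.4472, P(genus Q) ≈ 0.5392, P(genus R) ≈ 0.0136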